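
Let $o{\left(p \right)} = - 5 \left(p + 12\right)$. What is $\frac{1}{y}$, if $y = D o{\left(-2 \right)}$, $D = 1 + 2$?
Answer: $- \frac{1}{150} \approx -0.0066667$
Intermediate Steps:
$o{\left(p \right)} = -60 - 5 p$ ($o{\left(p \right)} = - 5 \left(12 + p\right) = -60 - 5 p$)
$D = 3$
$y = -150$ ($y = 3 \left(-60 - -10\right) = 3 \left(-60 + 10\right) = 3 \left(-50\right) = -150$)
$\frac{1}{y} = \frac{1}{-150} = - \frac{1}{150}$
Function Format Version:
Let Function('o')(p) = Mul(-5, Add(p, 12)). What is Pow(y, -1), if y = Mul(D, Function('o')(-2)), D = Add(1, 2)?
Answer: Rational(-1, 150) ≈ -0.0066667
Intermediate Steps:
Function('o')(p) = Add(-60, Mul(-5, p)) (Function('o')(p) = Mul(-5, Add(12, p)) = Add(-60, Mul(-5, p)))
D = 3
y = -150 (y = Mul(3, Add(-60, Mul(-5, -2))) = Mul(3, Add(-60, 10)) = Mul(3, -50) = -150)
Pow(y, -1) = Pow(-150, -1) = Rational(-1, 150)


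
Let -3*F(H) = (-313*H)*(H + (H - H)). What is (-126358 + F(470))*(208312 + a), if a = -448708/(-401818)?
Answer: 2877852045486500212/602727 ≈ 4.7747e+12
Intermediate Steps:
a = 224354/200909 (a = -448708*(-1/401818) = 224354/200909 ≈ 1.1167)
F(H) = 313*H²/3 (F(H) = -(-313*H)*(H + (H - H))/3 = -(-313*H)*(H + 0)/3 = -(-313*H)*H/3 = -(-313)*H²/3 = 313*H²/3)
(-126358 + F(470))*(208312 + a) = (-126358 + (313/3)*470²)*(208312 + 224354/200909) = (-126358 + (313/3)*220900)*(41851979962/200909) = (-126358 + 69141700/3)*(41851979962/200909) = (68762626/3)*(41851979962/200909) = 2877852045486500212/602727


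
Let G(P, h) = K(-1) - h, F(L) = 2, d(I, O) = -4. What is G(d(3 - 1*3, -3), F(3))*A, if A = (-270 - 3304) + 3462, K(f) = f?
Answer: 336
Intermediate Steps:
G(P, h) = -1 - h
A = -112 (A = -3574 + 3462 = -112)
G(d(3 - 1*3, -3), F(3))*A = (-1 - 1*2)*(-112) = (-1 - 2)*(-112) = -3*(-112) = 336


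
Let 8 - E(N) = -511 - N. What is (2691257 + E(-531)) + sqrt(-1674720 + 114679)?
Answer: 2691245 + I*sqrt(1560041) ≈ 2.6912e+6 + 1249.0*I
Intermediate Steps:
E(N) = 519 + N (E(N) = 8 - (-511 - N) = 8 + (511 + N) = 519 + N)
(2691257 + E(-531)) + sqrt(-1674720 + 114679) = (2691257 + (519 - 531)) + sqrt(-1674720 + 114679) = (2691257 - 12) + sqrt(-1560041) = 2691245 + I*sqrt(1560041)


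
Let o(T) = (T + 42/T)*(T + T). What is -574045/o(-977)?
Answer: -574045/1909142 ≈ -0.30068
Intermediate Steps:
o(T) = 2*T*(T + 42/T) (o(T) = (T + 42/T)*(2*T) = 2*T*(T + 42/T))
-574045/o(-977) = -574045/(84 + 2*(-977)**2) = -574045/(84 + 2*954529) = -574045/(84 + 1909058) = -574045/1909142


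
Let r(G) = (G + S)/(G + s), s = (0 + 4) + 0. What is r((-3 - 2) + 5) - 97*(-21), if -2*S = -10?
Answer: 8153/4 ≈ 2038.3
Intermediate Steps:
S = 5 (S = -½*(-10) = 5)
s = 4 (s = 4 + 0 = 4)
r(G) = (5 + G)/(4 + G) (r(G) = (G + 5)/(G + 4) = (5 + G)/(4 + G))
r((-3 - 2) + 5) - 97*(-21) = (5 + ((-3 - 2) + 5))/(4 + ((-3 - 2) + 5)) - 97*(-21) = (5 + (-5 + 5))/(4 + (-5 + 5)) + 2037 = (5 + 0)/(4 + 0) + 2037 = 5/4 + 2037 = 8153/4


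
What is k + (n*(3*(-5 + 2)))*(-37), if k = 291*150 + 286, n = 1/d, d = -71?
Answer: 3119123/71 ≈ 43931.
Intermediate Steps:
n = -1/71 (n = 1/(-71) = -1/71 ≈ -0.014085)
k = 43936 (k = 43650 + 286 = 43936)
k + (n*(3*(-5 + 2)))*(-37) = 43936 - 3*(-5 + 2)/71*(-37) = 43936 - 3*(-3)/71*(-37) = 43936 - 1/71*(-9)*(-37) = 43936 + (9/71)*(-37) = 43936 - 333/71 = 3119123/71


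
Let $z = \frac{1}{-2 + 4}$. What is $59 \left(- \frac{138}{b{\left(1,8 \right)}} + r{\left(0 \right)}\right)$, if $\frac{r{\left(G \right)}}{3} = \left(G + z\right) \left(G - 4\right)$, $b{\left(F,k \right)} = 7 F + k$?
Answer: $- \frac{4484}{5} \approx -896.8$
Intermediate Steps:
$b{\left(F,k \right)} = k + 7 F$
$z = \frac{1}{2} \approx 0.5$
$r{\left(G \right)} = 3 \left(\frac{1}{2} + G\right) \left(-4 + G\right)$ ($r{\left(G \right)} = 3 \left(G + \frac{1}{2}\right) \left(G - 4\right) = 3 \left(\frac{1}{2} + G\right) \left(-4 + G\right)$)
$59 \left(- \frac{138}{b{\left(1,8 \right)}} + r{\left(0 \right)}\right) = 59 \left(- \frac{138}{8 + 7 \cdot 1} - \left(6 - 3 \cdot 0^{2}\right)\right) = 59 \left(- \frac{138}{8 + 7} + \left(-6 + 3 \cdot 0 + 0\right)\right) = 59 \left(- \frac{138}{15} + \left(-6 + 0 + 0\right)\right) = 59 \left(\left(-138\right) \frac{1}{15} - 6\right) = 59 \left(- \frac{46}{5} - 6\right) = 59 \left(- \frac{76}{5}\right) = - \frac{4484}{5}$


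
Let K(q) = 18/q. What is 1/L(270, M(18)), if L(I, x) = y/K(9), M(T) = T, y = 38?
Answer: 1/19 ≈ 0.052632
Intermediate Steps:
L(I, x) = 19 (L(I, x) = 38/((18/9)) = 38/((18*(⅑))) = 38/2 = 38*(½) = 19)
1/L(270, M(18)) = 1/19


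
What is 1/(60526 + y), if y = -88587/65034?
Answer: 7226/437351033 ≈ 1.6522e-5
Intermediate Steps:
y = -9843/7226 (y = -88587*1/65034 = -9843/7226 ≈ -1.3622)
1/(60526 + y) = 1/(60526 - 9843/7226) = 1/(437351033/7226) = 7226/437351033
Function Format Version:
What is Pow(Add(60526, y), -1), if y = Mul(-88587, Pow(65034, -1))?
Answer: Rational(7226, 437351033) ≈ 1.6522e-5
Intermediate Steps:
y = Rational(-9843, 7226) (y = Mul(-88587, Rational(1, 65034)) = Rational(-9843, 7226) ≈ -1.3622)
Pow(Add(60526, y), -1) = Pow(Add(60526, Rational(-9843, 7226)), -1) = Pow(Rational(437351033, 7226), -1) = Rational(7226, 437351033)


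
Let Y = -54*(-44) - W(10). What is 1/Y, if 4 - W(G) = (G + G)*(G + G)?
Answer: 1/2772 ≈ 0.00036075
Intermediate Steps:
W(G) = 4 - 4*G**2 (W(G) = 4 - (G + G)*(G + G) = 4 - 2*G*2*G = 4 - 4*G**2)
Y = 2772 (Y = -54*(-44) - (4 - 4*10**2) = 2376 - (4 - 4*100) = 2376 - (4 - 400) = 2376 - 1*(-396) = 2376 + 396 = 2772)
1/Y = 1/2772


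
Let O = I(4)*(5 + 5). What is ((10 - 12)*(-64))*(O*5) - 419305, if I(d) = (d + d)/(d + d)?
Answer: -412905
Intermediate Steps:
I(d) = 1 (I(d) = (2*d)/((2*d)) = (2*d)*(1/(2*d)) = 1)
O = 10 (O = 1*(5 + 5) = 1*10 = 10)
((10 - 12)*(-64))*(O*5) - 419305 = ((10 - 12)*(-64))*(10*5) - 419305 = -2*(-64)*50 - 419305 = 128*50 - 419305 = 6400 - 419305 = -412905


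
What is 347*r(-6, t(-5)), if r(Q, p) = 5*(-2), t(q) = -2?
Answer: -3470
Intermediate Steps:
r(Q, p) = -10
347*r(-6, t(-5)) = 347*(-10) = -3470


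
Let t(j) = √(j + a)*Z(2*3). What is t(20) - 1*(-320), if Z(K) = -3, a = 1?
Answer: 320 - 3*√21 ≈ 306.25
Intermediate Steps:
t(j) = -3*√(1 + j) (t(j) = √(j + 1)*(-3) = √(1 + j)*(-3) = -3*√(1 + j))
t(20) - 1*(-320) = -3*√(1 + 20) - 1*(-320) = -3*√21 + 320 = 320 - 3*√21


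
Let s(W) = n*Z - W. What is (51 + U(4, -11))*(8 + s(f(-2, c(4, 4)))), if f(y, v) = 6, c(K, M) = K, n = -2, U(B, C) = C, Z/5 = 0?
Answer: 80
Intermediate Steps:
Z = 0 (Z = 5*0 = 0)
s(W) = -W (s(W) = -2*0 - W = 0 - W = -W)
(51 + U(4, -11))*(8 + s(f(-2, c(4, 4)))) = (51 - 11)*(8 - 1*6) = 40*(8 - 6) = 40*2 = 80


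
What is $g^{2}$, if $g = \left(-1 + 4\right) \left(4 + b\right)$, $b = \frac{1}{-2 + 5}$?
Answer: $169$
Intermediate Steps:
$b = \frac{1}{3} \approx 0.33333$
$g = 13$ ($g = \left(-1 + 4\right) \left(4 + \frac{1}{3}\right) = 3 \cdot \frac{13}{3} = 13$)
$g^{2} = 13^{2} = 169$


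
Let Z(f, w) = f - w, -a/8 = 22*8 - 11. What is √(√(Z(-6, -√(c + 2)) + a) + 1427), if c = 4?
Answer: √(1427 + I*√(1326 - √6)) ≈ 37.779 + 0.4815*I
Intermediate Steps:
a = -1320 (a = -8*(22*8 - 11) = -8*(176 - 11) = -8*165 = -1320)
√(√(Z(-6, -√(c + 2)) + a) + 1427) = √(√((-6 - (-1)*√(4 + 2)) - 1320) + 1427) = √(√((-6 - (-1)*√6) - 1320) + 1427) = √(√((-6 + √6) - 1320) + 1427) = √(√(-1326 + √6) + 1427) = √(1427 + √(-1326 + √6))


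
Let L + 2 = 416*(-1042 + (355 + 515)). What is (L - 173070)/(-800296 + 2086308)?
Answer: -61156/321503 ≈ -0.19022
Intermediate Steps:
L = -71554 (L = -2 + 416*(-1042 + (355 + 515)) = -2 + 416*(-1042 + 870) = -2 + 416*(-172) = -2 - 71552 = -71554)
(L - 173070)/(-800296 + 2086308) = (-71554 - 173070)/(-800296 + 2086308) = -244624/1286012 = -244624*1/1286012 = -61156/321503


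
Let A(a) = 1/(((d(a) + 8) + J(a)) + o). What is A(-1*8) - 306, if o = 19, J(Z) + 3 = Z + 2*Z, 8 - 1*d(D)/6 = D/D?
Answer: -12851/42 ≈ -305.98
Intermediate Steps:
d(D) = 42 (d(D) = 48 - 6*D/D = 48 - 6*1 = 48 - 6 = 42)
J(Z) = -3 + 3*Z (J(Z) = -3 + (Z + 2*Z) = -3 + 3*Z)
A(a) = 1/(66 + 3*a) (A(a) = 1/(((42 + 8) + (-3 + 3*a)) + 19) = 1/((50 + (-3 + 3*a)) + 19) = 1/((47 + 3*a) + 19) = 1/(66 + 3*a))
A(-1*8) - 306 = 1/(3*(22 - 1*8)) - 306 = 1/(3*(22 - 8)) - 306 = (⅓)/14 - 306 = (⅓)*(1/14) - 306 = 1/42 - 306 = -12851/42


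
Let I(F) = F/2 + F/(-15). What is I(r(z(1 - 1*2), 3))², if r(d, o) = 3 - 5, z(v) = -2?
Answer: 169/225 ≈ 0.75111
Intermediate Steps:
r(d, o) = -2
I(F) = 13*F/30 (I(F) = F*(½) + F*(-1/15) = F/2 - F/15 = 13*F/30)
I(r(z(1 - 1*2), 3))² = ((13/30)*(-2))² = (-13/15)² = 169/225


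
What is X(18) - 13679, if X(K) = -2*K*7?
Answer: -13931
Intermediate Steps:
X(K) = -14*K
X(18) - 13679 = -14*18 - 13679 = -252 - 13679 = -13931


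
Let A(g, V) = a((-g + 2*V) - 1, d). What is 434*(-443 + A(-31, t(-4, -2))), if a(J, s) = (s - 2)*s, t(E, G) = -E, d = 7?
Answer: -177072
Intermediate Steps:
a(J, s) = s*(-2 + s) (a(J, s) = (-2 + s)*s = s*(-2 + s))
A(g, V) = 35 (A(g, V) = 7*(-2 + 7) = 7*5 = 35)
434*(-443 + A(-31, t(-4, -2))) = 434*(-443 + 35) = 434*(-408) = -177072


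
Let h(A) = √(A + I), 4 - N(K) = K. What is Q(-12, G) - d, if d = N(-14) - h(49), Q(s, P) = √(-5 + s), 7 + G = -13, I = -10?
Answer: -18 + √39 + I*√17 ≈ -11.755 + 4.1231*I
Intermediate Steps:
G = -20 (G = -7 - 13 = -20)
N(K) = 4 - K
h(A) = √(-10 + A) (h(A) = √(A - 10) = √(-10 + A))
d = 18 - √39 (d = (4 - 1*(-14)) - √(-10 + 49) = (4 + 14) - √39 = 18 - √39 ≈ 11.755)
Q(-12, G) - d = √(-5 - 12) - (18 - √39) = √(-17) + (-18 + √39) = I*√17 + (-18 + √39) = -18 + √39 + I*√17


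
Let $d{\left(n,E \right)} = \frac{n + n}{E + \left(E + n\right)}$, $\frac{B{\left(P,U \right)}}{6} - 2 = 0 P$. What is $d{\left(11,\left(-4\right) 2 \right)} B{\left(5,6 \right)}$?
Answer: $- \frac{264}{5} \approx -52.8$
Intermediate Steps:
$B{\left(P,U \right)} = 12$ ($B{\left(P,U \right)} = 12 + 6 \cdot 0 P = 12 + 6 \cdot 0 = 12 + 0 = 12$)
$d{\left(n,E \right)} = \frac{2 n}{n + 2 E}$
$d{\left(11,\left(-4\right) 2 \right)} B{\left(5,6 \right)} = 2 \cdot 11 \frac{1}{11 + 2 \left(\left(-4\right) 2\right)} 12 = 2 \cdot 11 \frac{1}{11 + 2 \left(-8\right)} 12 = 2 \cdot 11 \frac{1}{11 - 16} \cdot 12 = 2 \cdot 11 \frac{1}{-5} \cdot 12 = 2 \cdot 11 \left(- \frac{1}{5}\right) 12 = \left(- \frac{22}{5}\right) 12 = - \frac{264}{5}$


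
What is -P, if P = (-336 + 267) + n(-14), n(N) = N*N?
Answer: -127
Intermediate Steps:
n(N) = N**2
P = 127 (P = (-336 + 267) + (-14)**2 = -69 + 196 = 127)
-P = -1*127 = -127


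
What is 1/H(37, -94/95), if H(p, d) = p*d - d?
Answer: -95/3384 ≈ -0.028073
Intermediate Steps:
H(p, d) = -d + d*p (H(p, d) = d*p - d = -d + d*p)
1/H(37, -94/95) = 1/((-94/95)*(-1 + 37)) = 1/(-94*1/95*36) = 1/(-94/95*36) = 1/(-3384/95) = -95/3384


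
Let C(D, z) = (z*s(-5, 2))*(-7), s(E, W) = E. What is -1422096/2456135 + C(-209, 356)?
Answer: 30602020004/2456135 ≈ 12459.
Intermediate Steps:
C(D, z) = 35*z (C(D, z) = (z*(-5))*(-7) = -5*z*(-7) = 35*z)
-1422096/2456135 + C(-209, 356) = -1422096/2456135 + 35*356 = -1422096*1/2456135 + 12460 = -1422096/2456135 + 12460 = 30602020004/2456135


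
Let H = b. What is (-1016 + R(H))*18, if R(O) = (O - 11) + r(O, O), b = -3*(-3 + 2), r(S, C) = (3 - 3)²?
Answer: -18432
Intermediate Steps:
r(S, C) = 0 (r(S, C) = 0² = 0)
b = 3 (b = -3*(-1) = 3)
H = 3
R(O) = -11 + O (R(O) = (O - 11) + 0 = (-11 + O) + 0 = -11 + O)
(-1016 + R(H))*18 = (-1016 + (-11 + 3))*18 = (-1016 - 8)*18 = -1024*18 = -18432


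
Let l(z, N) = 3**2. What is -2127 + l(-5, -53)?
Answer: -2118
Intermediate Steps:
l(z, N) = 9
-2127 + l(-5, -53) = -2127 + 9 = -2118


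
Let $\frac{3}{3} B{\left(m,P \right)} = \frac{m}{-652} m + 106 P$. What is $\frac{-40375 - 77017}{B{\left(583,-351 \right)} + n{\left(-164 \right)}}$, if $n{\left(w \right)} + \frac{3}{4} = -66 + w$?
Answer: $\frac{38269792}{12374325} \approx 3.0927$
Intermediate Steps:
$n{\left(w \right)} = - \frac{267}{4} + w$ ($n{\left(w \right)} = - \frac{3}{4} + \left(-66 + w\right) = - \frac{267}{4} + w$)
$B{\left(m,P \right)} = 106 P - \frac{m^{2}}{652}$ ($B{\left(m,P \right)} = \frac{m}{-652} m + 106 P = m \left(- \frac{1}{652}\right) m + 106 P = - \frac{m}{652} m + 106 P = - \frac{m^{2}}{652} + 106 P = 106 P - \frac{m^{2}}{652}$)
$\frac{-40375 - 77017}{B{\left(583,-351 \right)} + n{\left(-164 \right)}} = \frac{-40375 - 77017}{\left(106 \left(-351\right) - \frac{583^{2}}{652}\right) - \frac{923}{4}} = - \frac{117392}{\left(-37206 - \frac{339889}{652}\right) - \frac{923}{4}} = - \frac{117392}{- \frac{24598201}{652} - \frac{923}{4}} = - \frac{117392}{- \frac{12374325}{326}} = \left(-117392\right) \left(- \frac{326}{12374325}\right) = \frac{38269792}{12374325}$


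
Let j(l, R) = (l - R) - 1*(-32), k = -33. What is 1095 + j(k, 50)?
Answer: 1044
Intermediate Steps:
j(l, R) = 32 + l - R (j(l, R) = (l - R) + 32 = 32 + l - R)
1095 + j(k, 50) = 1095 + (32 - 33 - 1*50) = 1095 + (32 - 33 - 50) = 1095 - 51 = 1044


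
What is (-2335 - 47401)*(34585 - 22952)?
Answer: -578578888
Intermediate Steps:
(-2335 - 47401)*(34585 - 22952) = -49736*11633 = -578578888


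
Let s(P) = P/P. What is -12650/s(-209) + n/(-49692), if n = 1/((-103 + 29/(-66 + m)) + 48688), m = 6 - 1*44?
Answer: -794054048820476/62771071053 ≈ -12650.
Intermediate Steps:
s(P) = 1
m = -38 (m = 6 - 44 = -38)
n = 104/5052811 (n = 1/((-103 + 29/(-66 - 38)) + 48688) = 1/((-103 + 29/(-104)) + 48688) = 1/((-103 + 29*(-1/104)) + 48688) = 1/((-103 - 29/104) + 48688) = 1/(-10741/104 + 48688) = 1/(5052811/104) = 104/5052811 ≈ 2.0583e-5)
-12650/s(-209) + n/(-49692) = -12650/1 + (104/5052811)/(-49692) = -12650*1 + (104/5052811)*(-1/49692) = -12650 - 26/62771071053 = -794054048820476/62771071053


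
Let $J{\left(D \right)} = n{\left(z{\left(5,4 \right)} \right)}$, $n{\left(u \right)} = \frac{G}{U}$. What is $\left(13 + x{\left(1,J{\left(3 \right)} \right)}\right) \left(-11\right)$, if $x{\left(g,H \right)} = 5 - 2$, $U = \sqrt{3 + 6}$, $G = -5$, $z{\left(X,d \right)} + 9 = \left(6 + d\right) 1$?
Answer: $-176$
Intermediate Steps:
$z{\left(X,d \right)} = -3 + d$ ($z{\left(X,d \right)} = -9 + \left(6 + d\right) 1 = -9 + \left(6 + d\right) = -3 + d$)
$U = 3$ ($U = \sqrt{9} = 3$)
$n{\left(u \right)} = - \frac{5}{3}$
$J{\left(D \right)} = - \frac{5}{3}$
$x{\left(g,H \right)} = 3$ ($x{\left(g,H \right)} = 5 - 2 = 3$)
$\left(13 + x{\left(1,J{\left(3 \right)} \right)}\right) \left(-11\right) = \left(13 + 3\right) \left(-11\right) = 16 \left(-11\right) = -176$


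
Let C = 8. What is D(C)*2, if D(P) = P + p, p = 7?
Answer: 30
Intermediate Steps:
D(P) = 7 + P (D(P) = P + 7 = 7 + P)
D(C)*2 = (7 + 8)*2 = 15*2 = 30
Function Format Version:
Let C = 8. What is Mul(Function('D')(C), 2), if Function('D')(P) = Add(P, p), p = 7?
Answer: 30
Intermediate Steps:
Function('D')(P) = Add(7, P) (Function('D')(P) = Add(P, 7) = Add(7, P))
Mul(Function('D')(C), 2) = Mul(Add(7, 8), 2) = Mul(15, 2) = 30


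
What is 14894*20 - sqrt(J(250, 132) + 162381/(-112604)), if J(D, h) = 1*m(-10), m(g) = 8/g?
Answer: 297880 - I*sqrt(177677992355)/281510 ≈ 2.9788e+5 - 1.4973*I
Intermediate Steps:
J(D, h) = -4/5 (J(D, h) = 1*(8/(-10)) = 1*(8*(-1/10)) = 1*(-4/5) = -4/5)
14894*20 - sqrt(J(250, 132) + 162381/(-112604)) = 14894*20 - sqrt(-4/5 + 162381/(-112604)) = 297880 - sqrt(-4/5 + 162381*(-1/112604)) = 297880 - sqrt(-4/5 - 162381/112604) = 297880 - sqrt(-1262321/563020) = 297880 - I*sqrt(177677992355)/281510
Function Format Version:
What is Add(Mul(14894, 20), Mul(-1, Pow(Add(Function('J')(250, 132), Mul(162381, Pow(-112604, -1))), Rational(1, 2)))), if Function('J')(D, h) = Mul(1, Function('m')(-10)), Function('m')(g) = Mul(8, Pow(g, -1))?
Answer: Add(297880, Mul(Rational(-1, 281510), I, Pow(177677992355, Rational(1, 2)))) ≈ Add(2.9788e+5, Mul(-1.4973, I))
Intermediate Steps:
Function('J')(D, h) = Rational(-4, 5) (Function('J')(D, h) = Mul(1, Mul(8, Pow(-10, -1))) = Mul(1, Mul(8, Rational(-1, 10))) = Mul(1, Rational(-4, 5)) = Rational(-4, 5))
Add(Mul(14894, 20), Mul(-1, Pow(Add(Function('J')(250, 132), Mul(162381, Pow(-112604, -1))), Rational(1, 2)))) = Add(Mul(14894, 20), Mul(-1, Pow(Add(Rational(-4, 5), Mul(162381, Pow(-112604, -1))), Rational(1, 2)))) = Add(297880, Mul(-1, Pow(Add(Rational(-4, 5), Mul(162381, Rational(-1, 112604))), Rational(1, 2)))) = Add(297880, Mul(-1, Pow(Add(Rational(-4, 5), Rational(-162381, 112604)), Rational(1, 2)))) = Add(297880, Mul(-1, Pow(Rational(-1262321, 563020), Rational(1, 2)))) = Add(297880, Mul(-1, Mul(Rational(1, 281510), I, Pow(177677992355, Rational(1, 2))))) = Add(297880, Mul(Rational(-1, 281510), I, Pow(177677992355, Rational(1, 2))))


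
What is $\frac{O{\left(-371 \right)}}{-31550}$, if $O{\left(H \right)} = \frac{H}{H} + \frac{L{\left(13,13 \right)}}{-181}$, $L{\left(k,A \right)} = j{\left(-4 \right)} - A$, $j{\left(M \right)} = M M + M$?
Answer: $- \frac{91}{2855275} \approx -3.1871 \cdot 10^{-5}$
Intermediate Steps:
$j{\left(M \right)} = M + M^{2}$ ($j{\left(M \right)} = M^{2} + M = M + M^{2}$)
$L{\left(k,A \right)} = 12 - A$ ($L{\left(k,A \right)} = - 4 \left(1 - 4\right) - A = \left(-4\right) \left(-3\right) - A = 12 - A$)
$O{\left(H \right)} = \frac{182}{181}$ ($O{\left(H \right)} = \frac{H}{H} + \frac{12 - 13}{-181} = 1 + \left(12 - 13\right) \left(- \frac{1}{181}\right) = 1 - - \frac{1}{181} = 1 + \frac{1}{181} = \frac{182}{181}$)
$\frac{O{\left(-371 \right)}}{-31550} = \frac{182}{181 \left(-31550\right)} = \frac{182}{181} \left(- \frac{1}{31550}\right) = - \frac{91}{2855275}$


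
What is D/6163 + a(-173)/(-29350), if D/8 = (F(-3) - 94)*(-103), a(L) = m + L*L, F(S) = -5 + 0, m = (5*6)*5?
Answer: 2208878723/180884050 ≈ 12.212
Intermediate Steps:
m = 150 (m = 30*5 = 150)
F(S) = -5
a(L) = 150 + L² (a(L) = 150 + L*L = 150 + L²)
D = 81576 (D = 8*((-5 - 94)*(-103)) = 8*(-99*(-103)) = 8*10197 = 81576)
D/6163 + a(-173)/(-29350) = 81576/6163 + (150 + (-173)²)/(-29350) = 81576*(1/6163) + (150 + 29929)*(-1/29350) = 81576/6163 + 30079*(-1/29350) = 81576/6163 - 30079/29350 = 2208878723/180884050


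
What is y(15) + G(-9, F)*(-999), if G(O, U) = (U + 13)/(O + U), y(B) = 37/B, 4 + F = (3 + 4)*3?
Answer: -224627/60 ≈ -3743.8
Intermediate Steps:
F = 17 (F = -4 + (3 + 4)*3 = -4 + 7*3 = -4 + 21 = 17)
G(O, U) = (13 + U)/(O + U)
y(15) + G(-9, F)*(-999) = 37/15 + ((13 + 17)/(-9 + 17))*(-999) = 37*(1/15) + (30/8)*(-999) = 37/15 + ((1/8)*30)*(-999) = 37/15 + (15/4)*(-999) = 37/15 - 14985/4 = -224627/60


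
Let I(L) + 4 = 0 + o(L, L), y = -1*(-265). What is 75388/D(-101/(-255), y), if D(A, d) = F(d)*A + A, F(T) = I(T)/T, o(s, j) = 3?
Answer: 424528675/2222 ≈ 1.9106e+5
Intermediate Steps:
y = 265
I(L) = -1 (I(L) = -4 + (0 + 3) = -4 + 3 = -1)
F(T) = -1/T
D(A, d) = A - A/d (D(A, d) = (-1/d)*A + A = -A/d + A = A - A/d)
75388/D(-101/(-255), y) = 75388/(-101/(-255) - 1*(-101/(-255))/265) = 75388/(-101*(-1/255) - 1*(-101*(-1/255))*1/265) = 75388/(101/255 - 1*101/255*1/265) = 75388/(101/255 - 101/67575) = 75388/(8888/22525) = 75388*(22525/8888) = 424528675/2222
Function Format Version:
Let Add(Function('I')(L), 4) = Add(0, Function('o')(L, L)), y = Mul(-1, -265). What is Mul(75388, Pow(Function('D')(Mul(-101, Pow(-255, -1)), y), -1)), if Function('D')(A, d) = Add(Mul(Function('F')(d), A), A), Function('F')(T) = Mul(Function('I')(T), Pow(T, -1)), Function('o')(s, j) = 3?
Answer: Rational(424528675, 2222) ≈ 1.9106e+5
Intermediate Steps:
y = 265
Function('I')(L) = -1 (Function('I')(L) = Add(-4, Add(0, 3)) = Add(-4, 3) = -1)
Function('F')(T) = Mul(-1, Pow(T, -1))
Function('D')(A, d) = Add(A, Mul(-1, A, Pow(d, -1))) (Function('D')(A, d) = Add(Mul(Mul(-1, Pow(d, -1)), A), A) = Add(Mul(-1, A, Pow(d, -1)), A) = Add(A, Mul(-1, A, Pow(d, -1))))
Mul(75388, Pow(Function('D')(Mul(-101, Pow(-255, -1)), y), -1)) = Mul(75388, Pow(Add(Mul(-101, Pow(-255, -1)), Mul(-1, Mul(-101, Pow(-255, -1)), Pow(265, -1))), -1)) = Mul(75388, Pow(Add(Mul(-101, Rational(-1, 255)), Mul(-1, Mul(-101, Rational(-1, 255)), Rational(1, 265))), -1)) = Mul(75388, Pow(Add(Rational(101, 255), Mul(-1, Rational(101, 255), Rational(1, 265))), -1)) = Mul(75388, Pow(Add(Rational(101, 255), Rational(-101, 67575)), -1)) = Mul(75388, Pow(Rational(8888, 22525), -1)) = Mul(75388, Rational(22525, 8888)) = Rational(424528675, 2222)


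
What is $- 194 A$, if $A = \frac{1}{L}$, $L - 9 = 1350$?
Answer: $- \frac{194}{1359} \approx -0.14275$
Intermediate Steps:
$L = 1359$ ($L = 9 + 1350 = 1359$)
$A = \frac{1}{1359} \approx 0.00073584$
$- 194 A = \left(-194\right) \frac{1}{1359} = - \frac{194}{1359}$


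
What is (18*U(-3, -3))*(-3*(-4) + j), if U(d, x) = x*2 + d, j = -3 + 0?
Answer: -1458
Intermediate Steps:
j = -3
U(d, x) = d + 2*x (U(d, x) = 2*x + d = d + 2*x)
(18*U(-3, -3))*(-3*(-4) + j) = (18*(-3 + 2*(-3)))*(-3*(-4) - 3) = (18*(-3 - 6))*(12 - 3) = (18*(-9))*9 = -162*9 = -1458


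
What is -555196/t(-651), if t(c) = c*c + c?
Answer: -277598/211575 ≈ -1.3121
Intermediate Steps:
t(c) = c + c² (t(c) = c² + c = c + c²)
-555196/t(-651) = -555196*(-1/(651*(1 - 651))) = -555196/((-651*(-650))) = -555196/423150 = -555196*1/423150 = -277598/211575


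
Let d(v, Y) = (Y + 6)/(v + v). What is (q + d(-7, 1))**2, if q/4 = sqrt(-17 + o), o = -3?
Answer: (-1 + 16*I*sqrt(5))**2/4 ≈ -319.75 - 17.889*I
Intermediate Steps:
q = 8*I*sqrt(5) (q = 4*sqrt(-17 - 3) = 4*sqrt(-20) = 4*(2*I*sqrt(5)) = 8*I*sqrt(5) ≈ 17.889*I)
d(v, Y) = (6 + Y)/(2*v) (d(v, Y) = (6 + Y)/((2*v)) = (6 + Y)*(1/(2*v)) = (6 + Y)/(2*v))
(q + d(-7, 1))**2 = (8*I*sqrt(5) + (1/2)*(6 + 1)/(-7))**2 = (8*I*sqrt(5) + (1/2)*(-1/7)*7)**2 = (8*I*sqrt(5) - 1/2)**2 = (-1/2 + 8*I*sqrt(5))**2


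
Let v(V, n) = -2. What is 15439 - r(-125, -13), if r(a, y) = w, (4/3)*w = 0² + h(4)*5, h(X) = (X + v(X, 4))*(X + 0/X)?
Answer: 15409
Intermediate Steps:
h(X) = X*(-2 + X) (h(X) = (X - 2)*(X + 0/X) = (-2 + X)*(X + 0) = (-2 + X)*X = X*(-2 + X))
w = 30 (w = 3*(0² + (4*(-2 + 4))*5)/4 = 3*(0 + (4*2)*5)/4 = 3*(0 + 8*5)/4 = 3*(0 + 40)/4 = (¾)*40 = 30)
r(a, y) = 30
15439 - r(-125, -13) = 15439 - 1*30 = 15439 - 30 = 15409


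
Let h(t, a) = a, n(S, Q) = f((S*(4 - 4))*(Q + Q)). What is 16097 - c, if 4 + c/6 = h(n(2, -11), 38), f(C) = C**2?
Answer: 15893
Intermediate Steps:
n(S, Q) = 0 (n(S, Q) = ((S*(4 - 4))*(Q + Q))**2 = ((S*0)*(2*Q))**2 = (0*(2*Q))**2 = 0**2 = 0)
c = 204 (c = -24 + 6*38 = -24 + 228 = 204)
16097 - c = 16097 - 1*204 = 16097 - 204 = 15893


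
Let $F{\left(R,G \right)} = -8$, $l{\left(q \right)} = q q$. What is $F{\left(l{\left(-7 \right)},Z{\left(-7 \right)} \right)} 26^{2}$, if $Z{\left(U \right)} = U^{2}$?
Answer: $-5408$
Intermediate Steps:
$l{\left(q \right)} = q^{2}$
$F{\left(l{\left(-7 \right)},Z{\left(-7 \right)} \right)} 26^{2} = - 8 \cdot 26^{2} = \left(-8\right) 676 = -5408$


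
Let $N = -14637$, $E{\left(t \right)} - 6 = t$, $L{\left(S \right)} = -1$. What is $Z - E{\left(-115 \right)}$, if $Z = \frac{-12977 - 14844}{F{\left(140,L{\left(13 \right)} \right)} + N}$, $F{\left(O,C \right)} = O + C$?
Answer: $\frac{1608103}{14498} \approx 110.92$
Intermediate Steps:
$E{\left(t \right)} = 6 + t$
$F{\left(O,C \right)} = C + O$
$Z = \frac{27821}{14498}$ ($Z = \frac{-12977 - 14844}{\left(-1 + 140\right) - 14637} = - \frac{27821}{139 - 14637} = - \frac{27821}{-14498} = \left(-27821\right) \left(- \frac{1}{14498}\right) = \frac{27821}{14498} \approx 1.919$)
$Z - E{\left(-115 \right)} = \frac{27821}{14498} - \left(6 - 115\right) = \frac{27821}{14498} - -109 = \frac{27821}{14498} + 109 = \frac{1608103}{14498}$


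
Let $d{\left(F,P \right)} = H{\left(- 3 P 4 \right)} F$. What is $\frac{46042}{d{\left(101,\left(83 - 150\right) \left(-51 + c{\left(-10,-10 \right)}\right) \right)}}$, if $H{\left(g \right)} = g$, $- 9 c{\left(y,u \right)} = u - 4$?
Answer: $- \frac{69063}{6022630} \approx -0.011467$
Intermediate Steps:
$c{\left(y,u \right)} = \frac{4}{9} - \frac{u}{9}$ ($c{\left(y,u \right)} = - \frac{u - 4}{9} = - \frac{-4 + u}{9} = \frac{4}{9} - \frac{u}{9}$)
$d{\left(F,P \right)} = - 12 F P$ ($d{\left(F,P \right)} = - 3 P 4 F = - 12 P F = - 12 F P$)
$\frac{46042}{d{\left(101,\left(83 - 150\right) \left(-51 + c{\left(-10,-10 \right)}\right) \right)}} = \frac{46042}{\left(-12\right) 101 \left(83 - 150\right) \left(-51 + \left(\frac{4}{9} - - \frac{10}{9}\right)\right)} = \frac{46042}{\left(-12\right) 101 \left(- 67 \left(-51 + \left(\frac{4}{9} + \frac{10}{9}\right)\right)\right)} = \frac{46042}{\left(-12\right) 101 \left(- 67 \left(-51 + \frac{14}{9}\right)\right)} = \frac{46042}{\left(-12\right) 101 \left(\left(-67\right) \left(- \frac{445}{9}\right)\right)} = \frac{46042}{\left(-12\right) 101 \cdot \frac{29815}{9}} = \frac{46042}{- \frac{12045260}{3}} = 46042 \left(- \frac{3}{12045260}\right) = - \frac{69063}{6022630}$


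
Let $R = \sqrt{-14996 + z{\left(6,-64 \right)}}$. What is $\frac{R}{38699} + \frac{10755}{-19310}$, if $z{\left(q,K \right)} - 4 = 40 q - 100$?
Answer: $- \frac{2151}{3862} + \frac{2 i \sqrt{3713}}{38699} \approx -0.55696 + 0.0031491 i$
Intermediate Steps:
$z{\left(q,K \right)} = -96 + 40 q$ ($z{\left(q,K \right)} = 4 + \left(40 q - 100\right) = 4 + \left(-100 + 40 q\right) = -96 + 40 q$)
$R = 2 i \sqrt{3713}$ ($R = \sqrt{-14996 + \left(-96 + 40 \cdot 6\right)} = \sqrt{-14996 + \left(-96 + 240\right)} = \sqrt{-14996 + 144} = \sqrt{-14852} = 2 i \sqrt{3713} \approx 121.87 i$)
$\frac{R}{38699} + \frac{10755}{-19310} = \frac{2 i \sqrt{3713}}{38699} + \frac{10755}{-19310} = 2 i \sqrt{3713} \cdot \frac{1}{38699} + 10755 \left(- \frac{1}{19310}\right) = \frac{2 i \sqrt{3713}}{38699} - \frac{2151}{3862} = - \frac{2151}{3862} + \frac{2 i \sqrt{3713}}{38699}$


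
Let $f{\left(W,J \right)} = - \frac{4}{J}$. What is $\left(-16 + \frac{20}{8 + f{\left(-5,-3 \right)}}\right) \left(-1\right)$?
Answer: $\frac{97}{7} \approx 13.857$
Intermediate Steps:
$\left(-16 + \frac{20}{8 + f{\left(-5,-3 \right)}}\right) \left(-1\right) = \left(-16 + \frac{20}{8 - \frac{4}{-3}}\right) \left(-1\right) = \left(-16 + \frac{20}{8 - - \frac{4}{3}}\right) \left(-1\right) = \left(-16 + \frac{20}{8 + \frac{4}{3}}\right) \left(-1\right) = \left(-16 + \frac{20}{\frac{28}{3}}\right) \left(-1\right) = \left(-16 + 20 \cdot \frac{3}{28}\right) \left(-1\right) = \left(-16 + \frac{15}{7}\right) \left(-1\right) = \left(- \frac{97}{7}\right) \left(-1\right) = \frac{97}{7}$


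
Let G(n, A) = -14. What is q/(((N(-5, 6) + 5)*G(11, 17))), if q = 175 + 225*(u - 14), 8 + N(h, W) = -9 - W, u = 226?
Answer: 47875/252 ≈ 189.98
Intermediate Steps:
N(h, W) = -17 - W (N(h, W) = -8 + (-9 - W) = -17 - W)
q = 47875 (q = 175 + 225*(226 - 14) = 175 + 225*212 = 175 + 47700 = 47875)
q/(((N(-5, 6) + 5)*G(11, 17))) = 47875/((((-17 - 1*6) + 5)*(-14))) = 47875/((((-17 - 6) + 5)*(-14))) = 47875/(((-23 + 5)*(-14))) = 47875/((-18*(-14))) = 47875/252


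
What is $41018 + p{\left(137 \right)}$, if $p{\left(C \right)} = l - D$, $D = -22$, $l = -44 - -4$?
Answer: $41000$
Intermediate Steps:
$l = -40$ ($l = -44 + 4 = -40$)
$p{\left(C \right)} = -18$ ($p{\left(C \right)} = -40 - -22 = -40 + 22 = -18$)
$41018 + p{\left(137 \right)} = 41018 - 18 = 41000$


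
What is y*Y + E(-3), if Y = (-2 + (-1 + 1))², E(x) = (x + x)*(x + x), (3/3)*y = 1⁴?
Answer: 40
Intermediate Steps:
y = 1 (y = 1⁴ = 1)
E(x) = 4*x² (E(x) = (2*x)*(2*x) = 4*x²)
Y = 4 (Y = (-2 + 0)² = (-2)² = 4)
y*Y + E(-3) = 1*4 + 4*(-3)² = 4 + 4*9 = 4 + 36 = 40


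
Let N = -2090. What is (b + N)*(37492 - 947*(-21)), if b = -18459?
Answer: -1179081071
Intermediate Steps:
(b + N)*(37492 - 947*(-21)) = (-18459 - 2090)*(37492 - 947*(-21)) = -20549*(37492 + 19887) = -20549*57379 = -1179081071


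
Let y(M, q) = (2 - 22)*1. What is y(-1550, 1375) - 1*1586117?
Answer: -1586137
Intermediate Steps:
y(M, q) = -20 (y(M, q) = -20*1 = -20)
y(-1550, 1375) - 1*1586117 = -20 - 1*1586117 = -20 - 1586117 = -1586137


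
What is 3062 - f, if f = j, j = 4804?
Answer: -1742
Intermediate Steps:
f = 4804
3062 - f = 3062 - 1*4804 = 3062 - 4804 = -1742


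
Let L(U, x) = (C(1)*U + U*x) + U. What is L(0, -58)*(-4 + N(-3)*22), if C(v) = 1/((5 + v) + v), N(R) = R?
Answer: 0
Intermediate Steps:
C(v) = 1/(5 + 2*v)
L(U, x) = 8*U/7 + U*x (L(U, x) = (U/(5 + 2*1) + U*x) + U = (U/(5 + 2) + U*x) + U = (U/7 + U*x) + U = 8*U/7 + U*x)
L(0, -58)*(-4 + N(-3)*22) = ((⅐)*0*(8 + 7*(-58)))*(-4 - 3*22) = ((⅐)*0*(8 - 406))*(-4 - 66) = ((⅐)*0*(-398))*(-70) = 0*(-70) = 0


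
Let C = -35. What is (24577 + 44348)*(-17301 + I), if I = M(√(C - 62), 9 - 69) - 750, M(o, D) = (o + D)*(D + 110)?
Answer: -1450940175 + 3446250*I*√97 ≈ -1.4509e+9 + 3.3942e+7*I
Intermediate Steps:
M(o, D) = (110 + D)*(D + o) (M(o, D) = (D + o)*(110 + D) = (110 + D)*(D + o))
I = -3750 + 50*I*√97 (I = ((9 - 69)² + 110*(9 - 69) + 110*√(-35 - 62) + (9 - 69)*√(-35 - 62)) - 750 = ((-60)² + 110*(-60) + 110*√(-97) - 60*I*√97) - 750 = (3600 - 6600 + 110*(I*√97) - 60*I*√97) - 750 = (3600 - 6600 + 110*I*√97 - 60*I*√97) - 750 = (-3000 + 50*I*√97) - 750 = -3750 + 50*I*√97 ≈ -3750.0 + 492.44*I)
(24577 + 44348)*(-17301 + I) = (24577 + 44348)*(-17301 + (-3750 + 50*I*√97)) = 68925*(-21051 + 50*I*√97) = -1450940175 + 3446250*I*√97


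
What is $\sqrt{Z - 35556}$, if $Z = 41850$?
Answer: $\sqrt{6294} \approx 79.335$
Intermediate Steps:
$\sqrt{Z - 35556} = \sqrt{41850 - 35556} = \sqrt{6294}$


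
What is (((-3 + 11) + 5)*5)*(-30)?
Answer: -1950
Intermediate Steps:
(((-3 + 11) + 5)*5)*(-30) = ((8 + 5)*5)*(-30) = (13*5)*(-30) = 65*(-30) = -1950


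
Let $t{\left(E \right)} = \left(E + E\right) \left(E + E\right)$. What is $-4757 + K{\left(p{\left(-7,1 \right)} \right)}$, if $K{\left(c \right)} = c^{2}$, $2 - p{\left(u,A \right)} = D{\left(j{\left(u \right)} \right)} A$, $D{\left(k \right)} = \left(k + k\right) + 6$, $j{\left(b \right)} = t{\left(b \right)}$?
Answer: $152059$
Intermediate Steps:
$t{\left(E \right)} = 4 E^{2}$ ($t{\left(E \right)} = 2 E 2 E = 4 E^{2}$)
$j{\left(b \right)} = 4 b^{2}$
$D{\left(k \right)} = 6 + 2 k$ ($D{\left(k \right)} = 2 k + 6 = 6 + 2 k$)
$p{\left(u,A \right)} = 2 - A \left(6 + 8 u^{2}\right)$ ($p{\left(u,A \right)} = 2 - \left(6 + 2 \cdot 4 u^{2}\right) A = 2 - \left(6 + 8 u^{2}\right) A = 2 - A \left(6 + 8 u^{2}\right)$)
$-4757 + K{\left(p{\left(-7,1 \right)} \right)} = -4757 + \left(2 - 2 \left(3 + 4 \left(-7\right)^{2}\right)\right)^{2} = -4757 + \left(2 - 2 \left(3 + 4 \cdot 49\right)\right)^{2} = -4757 + \left(2 - 2 \left(3 + 196\right)\right)^{2} = -4757 + \left(2 - 2 \cdot 199\right)^{2} = -4757 + \left(2 - 398\right)^{2} = -4757 + \left(-396\right)^{2} = -4757 + 156816 = 152059$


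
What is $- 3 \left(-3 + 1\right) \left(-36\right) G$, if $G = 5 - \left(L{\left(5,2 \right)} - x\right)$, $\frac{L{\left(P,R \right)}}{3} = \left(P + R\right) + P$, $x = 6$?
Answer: $5400$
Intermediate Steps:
$L{\left(P,R \right)} = 3 R + 6 P$ ($L{\left(P,R \right)} = 3 \left(\left(P + R\right) + P\right) = 3 \left(R + 2 P\right) = 3 R + 6 P$)
$G = -25$ ($G = 5 - \left(\left(3 \cdot 2 + 6 \cdot 5\right) - 6\right) = 5 - \left(\left(6 + 30\right) - 6\right) = 5 - \left(36 - 6\right) = 5 - 30 = -25$)
$- 3 \left(-3 + 1\right) \left(-36\right) G = - 3 \left(-3 + 1\right) \left(-36\right) \left(-25\right) = \left(-3\right) \left(-2\right) \left(-36\right) \left(-25\right) = 6 \left(-36\right) \left(-25\right) = \left(-216\right) \left(-25\right) = 5400$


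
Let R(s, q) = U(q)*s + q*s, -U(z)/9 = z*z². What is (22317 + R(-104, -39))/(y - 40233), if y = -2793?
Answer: 18498737/14342 ≈ 1289.8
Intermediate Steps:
U(z) = -9*z³ (U(z) = -9*z*z² = -9*z³)
R(s, q) = q*s - 9*s*q³ (R(s, q) = (-9*q³)*s + q*s = -9*s*q³ + q*s = q*s - 9*s*q³)
(22317 + R(-104, -39))/(y - 40233) = (22317 - 39*(-104)*(1 - 9*(-39)²))/(-2793 - 40233) = (22317 - 39*(-104)*(1 - 9*1521))/(-43026) = (22317 - 39*(-104)*(1 - 13689))*(-1/43026) = (22317 - 39*(-104)*(-13688))*(-1/43026) = (22317 - 55518528)*(-1/43026) = -55496211*(-1/43026) = 18498737/14342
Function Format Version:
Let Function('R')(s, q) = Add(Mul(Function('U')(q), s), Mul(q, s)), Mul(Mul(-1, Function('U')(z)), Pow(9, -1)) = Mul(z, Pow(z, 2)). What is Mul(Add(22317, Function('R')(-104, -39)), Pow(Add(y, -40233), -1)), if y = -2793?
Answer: Rational(18498737, 14342) ≈ 1289.8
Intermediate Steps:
Function('U')(z) = Mul(-9, Pow(z, 3)) (Function('U')(z) = Mul(-9, Mul(z, Pow(z, 2))) = Mul(-9, Pow(z, 3)))
Function('R')(s, q) = Add(Mul(q, s), Mul(-9, s, Pow(q, 3))) (Function('R')(s, q) = Add(Mul(Mul(-9, Pow(q, 3)), s), Mul(q, s)) = Add(Mul(-9, s, Pow(q, 3)), Mul(q, s)) = Add(Mul(q, s), Mul(-9, s, Pow(q, 3))))
Mul(Add(22317, Function('R')(-104, -39)), Pow(Add(y, -40233), -1)) = Mul(Add(22317, Mul(-39, -104, Add(1, Mul(-9, Pow(-39, 2))))), Pow(Add(-2793, -40233), -1)) = Mul(Add(22317, Mul(-39, -104, Add(1, Mul(-9, 1521)))), Pow(-43026, -1)) = Mul(Add(22317, Mul(-39, -104, Add(1, -13689))), Rational(-1, 43026)) = Mul(Add(22317, Mul(-39, -104, -13688)), Rational(-1, 43026)) = Mul(Add(22317, -55518528), Rational(-1, 43026)) = Mul(-55496211, Rational(-1, 43026)) = Rational(18498737, 14342)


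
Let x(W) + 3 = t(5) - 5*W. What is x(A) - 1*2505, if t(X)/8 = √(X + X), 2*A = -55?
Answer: -4741/2 + 8*√10 ≈ -2345.2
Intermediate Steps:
A = -55/2 (A = (½)*(-55) = -55/2 ≈ -27.500)
t(X) = 8*√2*√X (t(X) = 8*√(X + X) = 8*√(2*X) = 8*(√2*√X) = 8*√2*√X)
x(W) = -3 - 5*W + 8*√10 (x(W) = -3 + (8*√2*√5 - 5*W) = -3 + (8*√10 - 5*W) = -3 + (-5*W + 8*√10) = -3 - 5*W + 8*√10)
x(A) - 1*2505 = (-3 - 5*(-55/2) + 8*√10) - 1*2505 = (-3 + 275/2 + 8*√10) - 2505 = (269/2 + 8*√10) - 2505 = -4741/2 + 8*√10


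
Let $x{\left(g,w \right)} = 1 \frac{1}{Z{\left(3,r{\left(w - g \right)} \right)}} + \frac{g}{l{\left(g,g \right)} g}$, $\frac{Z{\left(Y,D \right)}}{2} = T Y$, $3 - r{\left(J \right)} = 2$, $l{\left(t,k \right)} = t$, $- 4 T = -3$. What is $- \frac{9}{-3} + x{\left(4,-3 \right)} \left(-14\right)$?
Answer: $- \frac{65}{18} \approx -3.6111$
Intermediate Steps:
$T = \frac{3}{4}$ ($T = \left(- \frac{1}{4}\right) \left(-3\right) = \frac{3}{4} \approx 0.75$)
$r{\left(J \right)} = 1$ ($r{\left(J \right)} = 3 - 2 = 1$)
$Z{\left(Y,D \right)} = \frac{3 Y}{2}$ ($Z{\left(Y,D \right)} = 2 \frac{3 Y}{4} = \frac{3 Y}{2}$)
$x{\left(g,w \right)} = \frac{2}{9} + \frac{1}{g}$ ($x{\left(g,w \right)} = 1 \frac{1}{\frac{3}{2} \cdot 3} + \frac{g}{g g} = 1 \frac{1}{\frac{9}{2}} + \frac{g}{g^{2}} = 1 \cdot \frac{2}{9} + \frac{g}{g^{2}} = \frac{2}{9} + \frac{1}{g}$)
$- \frac{9}{-3} + x{\left(4,-3 \right)} \left(-14\right) = - \frac{9}{-3} + \left(\frac{2}{9} + \frac{1}{4}\right) \left(-14\right) = \left(-9\right) \left(- \frac{1}{3}\right) + \left(\frac{2}{9} + \frac{1}{4}\right) \left(-14\right) = 3 + \frac{17}{36} \left(-14\right) = 3 - \frac{119}{18} = - \frac{65}{18}$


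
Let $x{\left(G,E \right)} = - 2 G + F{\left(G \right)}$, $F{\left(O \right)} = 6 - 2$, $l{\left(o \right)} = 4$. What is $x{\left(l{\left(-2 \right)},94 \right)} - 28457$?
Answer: $-28461$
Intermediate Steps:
$F{\left(O \right)} = 4$ ($F{\left(O \right)} = 6 - 2 = 4$)
$x{\left(G,E \right)} = 4 - 2 G$ ($x{\left(G,E \right)} = - 2 G + 4 = 4 - 2 G$)
$x{\left(l{\left(-2 \right)},94 \right)} - 28457 = \left(4 - 8\right) - 28457 = -4 - 28457 = -28461$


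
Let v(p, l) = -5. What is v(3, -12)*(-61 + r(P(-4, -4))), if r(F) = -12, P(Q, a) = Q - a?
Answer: 365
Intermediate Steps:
v(3, -12)*(-61 + r(P(-4, -4))) = -5*(-61 - 12) = -5*(-73) = 365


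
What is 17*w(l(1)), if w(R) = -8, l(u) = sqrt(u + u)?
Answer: -136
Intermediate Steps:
l(u) = sqrt(2)*sqrt(u) (l(u) = sqrt(2*u) = sqrt(2)*sqrt(u))
17*w(l(1)) = 17*(-8) = -136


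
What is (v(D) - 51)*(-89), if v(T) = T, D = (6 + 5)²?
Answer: -6230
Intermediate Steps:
D = 121 (D = 11² = 121)
(v(D) - 51)*(-89) = (121 - 51)*(-89) = 70*(-89) = -6230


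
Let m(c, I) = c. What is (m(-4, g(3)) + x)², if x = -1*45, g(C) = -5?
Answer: 2401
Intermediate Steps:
x = -45
(m(-4, g(3)) + x)² = (-4 - 45)² = (-49)² = 2401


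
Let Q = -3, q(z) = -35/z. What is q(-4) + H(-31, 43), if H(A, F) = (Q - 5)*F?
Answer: -1341/4 ≈ -335.25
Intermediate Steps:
H(A, F) = -8*F (H(A, F) = (-3 - 5)*F = -8*F)
q(-4) + H(-31, 43) = -35/(-4) - 8*43 = -35*(-¼) - 344 = 35/4 - 344 = -1341/4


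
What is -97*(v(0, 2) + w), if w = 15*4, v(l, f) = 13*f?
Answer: -8342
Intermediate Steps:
w = 60
-97*(v(0, 2) + w) = -97*(13*2 + 60) = -97*(26 + 60) = -97*86 = -8342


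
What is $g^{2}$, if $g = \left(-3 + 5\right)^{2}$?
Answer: $16$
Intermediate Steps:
$g = 4$ ($g = 2^{2} = 4$)
$g^{2} = 4^{2} = 16$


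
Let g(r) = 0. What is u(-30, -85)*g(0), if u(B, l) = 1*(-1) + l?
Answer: 0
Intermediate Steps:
u(B, l) = -1 + l
u(-30, -85)*g(0) = (-1 - 85)*0 = -86*0 = 0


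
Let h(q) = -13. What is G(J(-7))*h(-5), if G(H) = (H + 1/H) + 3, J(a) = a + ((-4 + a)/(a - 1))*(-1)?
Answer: 38285/536 ≈ 71.427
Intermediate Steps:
J(a) = a - (-4 + a)/(-1 + a) (J(a) = a + ((-4 + a)/(-1 + a))*(-1) = a - (-4 + a)/(-1 + a))
G(H) = 3 + H + 1/H
G(J(-7))*h(-5) = (3 + (4 + (-7)² - 2*(-7))/(-1 - 7) + 1/((4 + (-7)² - 2*(-7))/(-1 - 7)))*(-13) = (3 + (4 + 49 + 14)/(-8) + 1/((4 + 49 + 14)/(-8)))*(-13) = (3 - ⅛*67 + 1/(-⅛*67))*(-13) = (3 - 67/8 + 1/(-67/8))*(-13) = (3 - 67/8 - 8/67)*(-13) = -2945/536*(-13) = 38285/536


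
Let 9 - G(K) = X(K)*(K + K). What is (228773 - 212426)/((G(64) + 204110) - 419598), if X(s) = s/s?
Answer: -5449/71869 ≈ -0.075819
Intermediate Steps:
X(s) = 1
G(K) = 9 - 2*K (G(K) = 9 - (K + K) = 9 - 2*K)
(228773 - 212426)/((G(64) + 204110) - 419598) = (228773 - 212426)/(((9 - 2*64) + 204110) - 419598) = 16347/(((9 - 128) + 204110) - 419598) = 16347/((-119 + 204110) - 419598) = 16347/(203991 - 419598) = 16347/(-215607) = 16347*(-1/215607) = -5449/71869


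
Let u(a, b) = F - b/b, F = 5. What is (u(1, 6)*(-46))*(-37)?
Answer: 6808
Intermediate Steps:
u(a, b) = 4 (u(a, b) = 5 - b/b = 5 - 1*1 = 5 - 1 = 4)
(u(1, 6)*(-46))*(-37) = (4*(-46))*(-37) = -184*(-37) = 6808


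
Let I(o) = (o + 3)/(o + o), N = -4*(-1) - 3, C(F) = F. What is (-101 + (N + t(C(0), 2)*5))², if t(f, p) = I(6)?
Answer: 148225/16 ≈ 9264.1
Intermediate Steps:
N = 1 (N = 4 - 3 = 1)
I(o) = (3 + o)/(2*o) (I(o) = (3 + o)/((2*o)) = (3 + o)*(1/(2*o)) = (3 + o)/(2*o))
t(f, p) = ¾ (t(f, p) = (½)*(3 + 6)/6 = (½)*(⅙)*9 = ¾)
(-101 + (N + t(C(0), 2)*5))² = (-101 + (1 + (¾)*5))² = (-101 + (1 + 15/4))² = (-101 + 19/4)² = (-385/4)² = 148225/16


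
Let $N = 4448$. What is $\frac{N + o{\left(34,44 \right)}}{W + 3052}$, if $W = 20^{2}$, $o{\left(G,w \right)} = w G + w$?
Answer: $\frac{1497}{863} \approx 1.7346$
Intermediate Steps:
$o{\left(G,w \right)} = w + G w$ ($o{\left(G,w \right)} = G w + w = w + G w$)
$W = 400$
$\frac{N + o{\left(34,44 \right)}}{W + 3052} = \frac{4448 + 44 \left(1 + 34\right)}{400 + 3052} = \frac{4448 + 44 \cdot 35}{3452} = \left(4448 + 1540\right) \frac{1}{3452} = 5988 \cdot \frac{1}{3452} = \frac{1497}{863}$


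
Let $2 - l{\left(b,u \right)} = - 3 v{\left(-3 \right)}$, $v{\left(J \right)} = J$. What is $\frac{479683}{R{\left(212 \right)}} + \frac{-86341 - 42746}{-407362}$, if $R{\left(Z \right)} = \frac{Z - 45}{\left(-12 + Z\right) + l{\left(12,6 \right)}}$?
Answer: $\frac{37713114423007}{68029454} \approx 5.5436 \cdot 10^{5}$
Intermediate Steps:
$l{\left(b,u \right)} = -7$ ($l{\left(b,u \right)} = 2 - \left(-3\right) \left(-3\right) = 2 - 9 = -7$)
$R{\left(Z \right)} = \frac{-45 + Z}{-19 + Z}$ ($R{\left(Z \right)} = \frac{Z - 45}{\left(-12 + Z\right) - 7} = \frac{-45 + Z}{-19 + Z}$)
$\frac{479683}{R{\left(212 \right)}} + \frac{-86341 - 42746}{-407362} = \frac{479683}{\frac{1}{-19 + 212} \left(-45 + 212\right)} + \frac{-86341 - 42746}{-407362} = \frac{479683}{\frac{1}{193} \cdot 167} - - \frac{129087}{407362} = \frac{479683}{\frac{1}{193} \cdot 167} + \frac{129087}{407362} = \frac{479683}{\frac{167}{193}} + \frac{129087}{407362} = 479683 \cdot \frac{193}{167} + \frac{129087}{407362} = \frac{92578819}{167} + \frac{129087}{407362} = \frac{37713114423007}{68029454}$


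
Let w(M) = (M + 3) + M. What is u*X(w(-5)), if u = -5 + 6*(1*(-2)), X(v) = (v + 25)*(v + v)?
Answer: 4284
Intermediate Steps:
w(M) = 3 + 2*M (w(M) = (3 + M) + M = 3 + 2*M)
X(v) = 2*v*(25 + v) (X(v) = (25 + v)*(2*v) = 2*v*(25 + v))
u = -17 (u = -5 + 6*(-2) = -5 - 12 = -17)
u*X(w(-5)) = -34*(3 + 2*(-5))*(25 + (3 + 2*(-5))) = -34*(3 - 10)*(25 + (3 - 10)) = -34*(-7)*(25 - 7) = -34*(-7)*18 = -17*(-252) = 4284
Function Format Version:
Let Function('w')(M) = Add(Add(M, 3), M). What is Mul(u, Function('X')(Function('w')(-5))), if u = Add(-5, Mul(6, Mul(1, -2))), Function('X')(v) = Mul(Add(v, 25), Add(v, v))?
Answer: 4284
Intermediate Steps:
Function('w')(M) = Add(3, Mul(2, M)) (Function('w')(M) = Add(Add(3, M), M) = Add(3, Mul(2, M)))
Function('X')(v) = Mul(2, v, Add(25, v)) (Function('X')(v) = Mul(Add(25, v), Mul(2, v)) = Mul(2, v, Add(25, v)))
u = -17 (u = Add(-5, Mul(6, -2)) = Add(-5, -12) = -17)
Mul(u, Function('X')(Function('w')(-5))) = Mul(-17, Mul(2, Add(3, Mul(2, -5)), Add(25, Add(3, Mul(2, -5))))) = Mul(-17, Mul(2, Add(3, -10), Add(25, Add(3, -10)))) = Mul(-17, Mul(2, -7, Add(25, -7))) = Mul(-17, Mul(2, -7, 18)) = Mul(-17, -252) = 4284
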